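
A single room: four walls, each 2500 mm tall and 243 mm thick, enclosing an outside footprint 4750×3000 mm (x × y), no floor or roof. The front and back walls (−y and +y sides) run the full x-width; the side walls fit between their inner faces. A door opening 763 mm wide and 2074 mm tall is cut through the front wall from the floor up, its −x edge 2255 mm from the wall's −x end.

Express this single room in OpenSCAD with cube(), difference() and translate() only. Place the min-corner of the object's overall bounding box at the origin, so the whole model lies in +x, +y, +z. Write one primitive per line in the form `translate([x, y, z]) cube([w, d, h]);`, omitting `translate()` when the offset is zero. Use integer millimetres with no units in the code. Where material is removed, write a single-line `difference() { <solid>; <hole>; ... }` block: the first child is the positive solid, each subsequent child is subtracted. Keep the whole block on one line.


difference() { cube([4750, 243, 2500]); translate([2255, 0, 0]) cube([763, 243, 2074]); }
translate([0, 2757, 0]) cube([4750, 243, 2500]);
translate([0, 243, 0]) cube([243, 2514, 2500]);
translate([4507, 243, 0]) cube([243, 2514, 2500]);


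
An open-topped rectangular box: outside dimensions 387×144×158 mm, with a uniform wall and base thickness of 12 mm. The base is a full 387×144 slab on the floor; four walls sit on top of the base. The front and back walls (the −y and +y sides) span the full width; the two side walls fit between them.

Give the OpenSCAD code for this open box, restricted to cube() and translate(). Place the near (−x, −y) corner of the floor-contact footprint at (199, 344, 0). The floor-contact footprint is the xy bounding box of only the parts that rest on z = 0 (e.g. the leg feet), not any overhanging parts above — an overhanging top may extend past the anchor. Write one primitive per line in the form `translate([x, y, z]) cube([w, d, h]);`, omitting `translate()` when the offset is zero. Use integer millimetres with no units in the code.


translate([199, 344, 0]) cube([387, 144, 12]);
translate([199, 344, 12]) cube([387, 12, 146]);
translate([199, 476, 12]) cube([387, 12, 146]);
translate([199, 356, 12]) cube([12, 120, 146]);
translate([574, 356, 12]) cube([12, 120, 146]);


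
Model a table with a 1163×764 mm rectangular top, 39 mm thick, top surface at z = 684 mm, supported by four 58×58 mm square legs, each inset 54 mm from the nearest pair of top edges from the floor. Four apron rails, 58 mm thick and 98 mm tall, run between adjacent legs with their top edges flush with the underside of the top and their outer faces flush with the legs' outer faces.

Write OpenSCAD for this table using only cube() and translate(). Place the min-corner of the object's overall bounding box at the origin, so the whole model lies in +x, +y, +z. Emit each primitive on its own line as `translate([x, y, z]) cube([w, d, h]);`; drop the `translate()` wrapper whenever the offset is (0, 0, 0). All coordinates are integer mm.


translate([0, 0, 645]) cube([1163, 764, 39]);
translate([54, 54, 0]) cube([58, 58, 645]);
translate([1051, 54, 0]) cube([58, 58, 645]);
translate([54, 652, 0]) cube([58, 58, 645]);
translate([1051, 652, 0]) cube([58, 58, 645]);
translate([112, 54, 547]) cube([939, 58, 98]);
translate([112, 652, 547]) cube([939, 58, 98]);
translate([54, 112, 547]) cube([58, 540, 98]);
translate([1051, 112, 547]) cube([58, 540, 98]);


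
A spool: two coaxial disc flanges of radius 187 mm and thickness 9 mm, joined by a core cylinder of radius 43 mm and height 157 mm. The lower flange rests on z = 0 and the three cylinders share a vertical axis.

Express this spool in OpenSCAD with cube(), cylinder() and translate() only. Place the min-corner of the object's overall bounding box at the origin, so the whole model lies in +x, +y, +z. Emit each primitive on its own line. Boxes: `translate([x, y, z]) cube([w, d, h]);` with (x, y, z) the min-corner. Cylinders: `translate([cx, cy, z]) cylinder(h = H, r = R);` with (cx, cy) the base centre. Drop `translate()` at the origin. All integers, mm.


translate([187, 187, 0]) cylinder(h = 9, r = 187);
translate([187, 187, 9]) cylinder(h = 157, r = 43);
translate([187, 187, 166]) cylinder(h = 9, r = 187);


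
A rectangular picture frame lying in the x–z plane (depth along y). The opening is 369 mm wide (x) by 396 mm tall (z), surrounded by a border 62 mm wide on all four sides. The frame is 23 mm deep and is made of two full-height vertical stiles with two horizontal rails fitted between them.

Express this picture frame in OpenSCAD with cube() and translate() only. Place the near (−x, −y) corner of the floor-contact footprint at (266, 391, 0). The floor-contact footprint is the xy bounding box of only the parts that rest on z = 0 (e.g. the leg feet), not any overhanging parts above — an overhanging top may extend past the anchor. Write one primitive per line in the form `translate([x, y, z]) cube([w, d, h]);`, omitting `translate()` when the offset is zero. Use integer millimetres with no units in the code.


translate([266, 391, 0]) cube([62, 23, 520]);
translate([697, 391, 0]) cube([62, 23, 520]);
translate([328, 391, 0]) cube([369, 23, 62]);
translate([328, 391, 458]) cube([369, 23, 62]);


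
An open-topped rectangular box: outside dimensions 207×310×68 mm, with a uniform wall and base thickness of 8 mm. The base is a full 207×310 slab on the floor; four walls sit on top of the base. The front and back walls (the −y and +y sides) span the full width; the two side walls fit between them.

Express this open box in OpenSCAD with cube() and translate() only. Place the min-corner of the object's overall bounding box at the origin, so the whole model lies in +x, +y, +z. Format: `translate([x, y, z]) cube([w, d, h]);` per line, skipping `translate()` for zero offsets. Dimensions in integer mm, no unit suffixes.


cube([207, 310, 8]);
translate([0, 0, 8]) cube([207, 8, 60]);
translate([0, 302, 8]) cube([207, 8, 60]);
translate([0, 8, 8]) cube([8, 294, 60]);
translate([199, 8, 8]) cube([8, 294, 60]);


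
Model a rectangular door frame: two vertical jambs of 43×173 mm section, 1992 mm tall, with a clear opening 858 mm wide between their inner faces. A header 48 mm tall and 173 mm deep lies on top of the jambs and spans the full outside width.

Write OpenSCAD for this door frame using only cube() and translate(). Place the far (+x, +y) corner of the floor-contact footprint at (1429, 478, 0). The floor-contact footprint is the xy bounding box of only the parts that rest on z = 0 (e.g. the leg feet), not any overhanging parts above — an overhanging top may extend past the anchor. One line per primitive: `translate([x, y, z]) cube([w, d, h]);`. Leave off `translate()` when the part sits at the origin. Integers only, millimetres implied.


translate([485, 305, 0]) cube([43, 173, 1992]);
translate([1386, 305, 0]) cube([43, 173, 1992]);
translate([485, 305, 1992]) cube([944, 173, 48]);


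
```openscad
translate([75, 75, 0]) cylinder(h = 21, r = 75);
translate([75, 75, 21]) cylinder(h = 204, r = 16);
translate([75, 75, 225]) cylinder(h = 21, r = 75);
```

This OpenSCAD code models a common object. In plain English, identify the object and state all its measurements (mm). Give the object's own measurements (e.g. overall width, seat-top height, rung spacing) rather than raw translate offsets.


A spool: two coaxial disc flanges of radius 75 mm and thickness 21 mm, joined by a core cylinder of radius 16 mm and height 204 mm. The lower flange rests on z = 0 and the three cylinders share a vertical axis.


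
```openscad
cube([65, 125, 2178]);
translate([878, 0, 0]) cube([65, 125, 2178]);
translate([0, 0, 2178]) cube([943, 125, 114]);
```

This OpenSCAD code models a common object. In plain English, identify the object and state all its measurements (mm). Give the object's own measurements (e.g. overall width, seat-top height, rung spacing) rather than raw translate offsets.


A door frame. The clear opening is 813 mm wide and 2178 mm high. Two 65 mm wide jambs, 125 mm deep, stand either side of the opening from the floor to the top of the opening. A 114 mm thick head sits across the top of both jambs, spanning the full outside width of the frame.


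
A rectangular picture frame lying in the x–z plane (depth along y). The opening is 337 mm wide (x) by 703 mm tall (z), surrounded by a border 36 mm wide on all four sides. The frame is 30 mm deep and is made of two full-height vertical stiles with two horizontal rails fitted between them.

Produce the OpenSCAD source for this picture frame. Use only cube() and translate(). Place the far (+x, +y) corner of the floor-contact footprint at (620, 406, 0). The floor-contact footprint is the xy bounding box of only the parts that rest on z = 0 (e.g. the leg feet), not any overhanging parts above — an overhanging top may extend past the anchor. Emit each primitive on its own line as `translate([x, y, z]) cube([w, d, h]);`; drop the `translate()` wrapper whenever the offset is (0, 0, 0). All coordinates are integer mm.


translate([211, 376, 0]) cube([36, 30, 775]);
translate([584, 376, 0]) cube([36, 30, 775]);
translate([247, 376, 0]) cube([337, 30, 36]);
translate([247, 376, 739]) cube([337, 30, 36]);


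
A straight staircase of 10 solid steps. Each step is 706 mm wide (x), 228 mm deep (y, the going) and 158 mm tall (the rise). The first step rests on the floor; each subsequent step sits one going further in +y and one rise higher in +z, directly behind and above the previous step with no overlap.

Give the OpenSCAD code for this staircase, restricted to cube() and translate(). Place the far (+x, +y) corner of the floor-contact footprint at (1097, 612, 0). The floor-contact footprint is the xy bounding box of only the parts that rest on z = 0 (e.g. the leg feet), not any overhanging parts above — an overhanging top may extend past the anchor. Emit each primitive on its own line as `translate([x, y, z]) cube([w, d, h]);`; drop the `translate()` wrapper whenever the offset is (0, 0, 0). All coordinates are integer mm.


translate([391, 384, 0]) cube([706, 228, 158]);
translate([391, 612, 158]) cube([706, 228, 158]);
translate([391, 840, 316]) cube([706, 228, 158]);
translate([391, 1068, 474]) cube([706, 228, 158]);
translate([391, 1296, 632]) cube([706, 228, 158]);
translate([391, 1524, 790]) cube([706, 228, 158]);
translate([391, 1752, 948]) cube([706, 228, 158]);
translate([391, 1980, 1106]) cube([706, 228, 158]);
translate([391, 2208, 1264]) cube([706, 228, 158]);
translate([391, 2436, 1422]) cube([706, 228, 158]);


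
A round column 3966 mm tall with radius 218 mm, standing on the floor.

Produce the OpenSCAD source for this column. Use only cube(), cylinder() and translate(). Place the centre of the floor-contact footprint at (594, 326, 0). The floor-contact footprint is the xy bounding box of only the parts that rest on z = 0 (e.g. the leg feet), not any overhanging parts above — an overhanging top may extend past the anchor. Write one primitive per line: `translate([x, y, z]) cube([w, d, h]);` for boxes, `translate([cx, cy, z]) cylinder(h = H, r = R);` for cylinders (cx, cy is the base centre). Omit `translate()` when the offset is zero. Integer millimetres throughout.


translate([594, 326, 0]) cylinder(h = 3966, r = 218);


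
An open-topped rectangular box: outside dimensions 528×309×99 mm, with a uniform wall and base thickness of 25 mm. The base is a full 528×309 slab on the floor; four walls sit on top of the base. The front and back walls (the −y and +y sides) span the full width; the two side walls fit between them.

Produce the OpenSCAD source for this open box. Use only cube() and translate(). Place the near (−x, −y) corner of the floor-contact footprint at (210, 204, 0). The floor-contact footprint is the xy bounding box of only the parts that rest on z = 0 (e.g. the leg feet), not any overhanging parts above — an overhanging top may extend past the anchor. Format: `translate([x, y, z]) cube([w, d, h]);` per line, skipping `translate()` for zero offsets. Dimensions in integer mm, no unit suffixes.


translate([210, 204, 0]) cube([528, 309, 25]);
translate([210, 204, 25]) cube([528, 25, 74]);
translate([210, 488, 25]) cube([528, 25, 74]);
translate([210, 229, 25]) cube([25, 259, 74]);
translate([713, 229, 25]) cube([25, 259, 74]);


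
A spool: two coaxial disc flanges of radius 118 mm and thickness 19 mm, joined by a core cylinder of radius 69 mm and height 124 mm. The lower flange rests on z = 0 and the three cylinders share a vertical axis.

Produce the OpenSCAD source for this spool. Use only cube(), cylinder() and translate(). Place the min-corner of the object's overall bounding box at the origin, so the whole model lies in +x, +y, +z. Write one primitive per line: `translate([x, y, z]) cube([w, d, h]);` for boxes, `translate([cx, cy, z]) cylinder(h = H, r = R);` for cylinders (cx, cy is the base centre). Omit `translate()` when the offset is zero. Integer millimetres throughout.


translate([118, 118, 0]) cylinder(h = 19, r = 118);
translate([118, 118, 19]) cylinder(h = 124, r = 69);
translate([118, 118, 143]) cylinder(h = 19, r = 118);


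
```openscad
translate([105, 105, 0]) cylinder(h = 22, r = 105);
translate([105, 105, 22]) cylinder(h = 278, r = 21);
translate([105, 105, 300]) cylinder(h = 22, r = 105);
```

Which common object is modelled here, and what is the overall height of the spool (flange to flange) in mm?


A spool. The overall height is 322 mm.

Three coaxial cylinders, large–small–large — a spool. Two 22 mm flanges and a 278 mm core give 22 + 278 + 22 = 322 mm.


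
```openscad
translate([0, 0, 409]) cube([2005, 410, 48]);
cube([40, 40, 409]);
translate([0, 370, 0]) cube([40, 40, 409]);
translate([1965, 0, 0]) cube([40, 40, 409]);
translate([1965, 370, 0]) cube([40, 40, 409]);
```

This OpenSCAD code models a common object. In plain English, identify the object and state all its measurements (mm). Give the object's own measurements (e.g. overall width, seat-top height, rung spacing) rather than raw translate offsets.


A bench: a 2005×410 mm seat slab, 48 mm thick, top at z = 457 mm, on four 40×40 mm square legs flush with the seat corners and standing on z = 0.


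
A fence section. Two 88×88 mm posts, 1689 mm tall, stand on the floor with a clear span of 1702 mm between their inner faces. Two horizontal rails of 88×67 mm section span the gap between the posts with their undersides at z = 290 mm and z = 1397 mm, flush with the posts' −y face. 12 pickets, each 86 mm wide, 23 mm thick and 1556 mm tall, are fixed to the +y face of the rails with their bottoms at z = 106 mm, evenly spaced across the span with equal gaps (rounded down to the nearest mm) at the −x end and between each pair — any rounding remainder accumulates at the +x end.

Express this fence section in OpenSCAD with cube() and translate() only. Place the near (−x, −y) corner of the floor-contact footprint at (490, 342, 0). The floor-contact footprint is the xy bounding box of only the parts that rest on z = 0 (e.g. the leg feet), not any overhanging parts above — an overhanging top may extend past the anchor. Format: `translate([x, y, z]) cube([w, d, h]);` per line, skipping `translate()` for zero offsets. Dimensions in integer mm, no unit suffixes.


translate([490, 342, 0]) cube([88, 88, 1689]);
translate([2280, 342, 0]) cube([88, 88, 1689]);
translate([578, 342, 290]) cube([1702, 88, 67]);
translate([578, 342, 1397]) cube([1702, 88, 67]);
translate([629, 430, 106]) cube([86, 23, 1556]);
translate([766, 430, 106]) cube([86, 23, 1556]);
translate([903, 430, 106]) cube([86, 23, 1556]);
translate([1040, 430, 106]) cube([86, 23, 1556]);
translate([1177, 430, 106]) cube([86, 23, 1556]);
translate([1314, 430, 106]) cube([86, 23, 1556]);
translate([1451, 430, 106]) cube([86, 23, 1556]);
translate([1588, 430, 106]) cube([86, 23, 1556]);
translate([1725, 430, 106]) cube([86, 23, 1556]);
translate([1862, 430, 106]) cube([86, 23, 1556]);
translate([1999, 430, 106]) cube([86, 23, 1556]);
translate([2136, 430, 106]) cube([86, 23, 1556]);


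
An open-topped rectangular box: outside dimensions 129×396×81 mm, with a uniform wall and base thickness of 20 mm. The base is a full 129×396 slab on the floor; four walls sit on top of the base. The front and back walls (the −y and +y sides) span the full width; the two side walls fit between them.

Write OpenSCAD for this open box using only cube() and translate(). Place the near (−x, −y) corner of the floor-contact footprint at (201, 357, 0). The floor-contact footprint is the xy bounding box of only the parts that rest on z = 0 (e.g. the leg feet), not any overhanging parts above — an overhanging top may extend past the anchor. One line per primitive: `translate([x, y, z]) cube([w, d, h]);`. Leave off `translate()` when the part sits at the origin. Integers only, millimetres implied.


translate([201, 357, 0]) cube([129, 396, 20]);
translate([201, 357, 20]) cube([129, 20, 61]);
translate([201, 733, 20]) cube([129, 20, 61]);
translate([201, 377, 20]) cube([20, 356, 61]);
translate([310, 377, 20]) cube([20, 356, 61]);


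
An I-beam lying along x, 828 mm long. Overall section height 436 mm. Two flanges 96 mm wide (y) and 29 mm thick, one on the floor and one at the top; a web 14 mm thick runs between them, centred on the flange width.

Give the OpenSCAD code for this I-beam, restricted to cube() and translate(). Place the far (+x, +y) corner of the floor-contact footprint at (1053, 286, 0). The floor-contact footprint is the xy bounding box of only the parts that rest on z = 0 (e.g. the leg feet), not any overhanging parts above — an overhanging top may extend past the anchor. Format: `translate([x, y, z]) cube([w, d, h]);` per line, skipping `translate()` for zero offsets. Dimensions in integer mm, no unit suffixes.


translate([225, 190, 0]) cube([828, 96, 29]);
translate([225, 231, 29]) cube([828, 14, 378]);
translate([225, 190, 407]) cube([828, 96, 29]);


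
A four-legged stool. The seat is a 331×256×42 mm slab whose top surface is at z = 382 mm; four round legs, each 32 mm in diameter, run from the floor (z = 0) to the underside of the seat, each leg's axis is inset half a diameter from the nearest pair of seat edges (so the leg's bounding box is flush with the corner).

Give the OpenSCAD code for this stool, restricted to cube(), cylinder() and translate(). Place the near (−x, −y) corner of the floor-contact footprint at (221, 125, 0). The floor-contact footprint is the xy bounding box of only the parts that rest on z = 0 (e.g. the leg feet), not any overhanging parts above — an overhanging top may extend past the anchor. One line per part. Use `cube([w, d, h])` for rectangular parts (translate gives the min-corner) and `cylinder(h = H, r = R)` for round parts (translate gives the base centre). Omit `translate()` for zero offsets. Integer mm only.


// leg_h = 382 - 42 = 340
translate([221, 125, 340]) cube([331, 256, 42]);
translate([237, 141, 0]) cylinder(h = 340, r = 16);
translate([536, 141, 0]) cylinder(h = 340, r = 16);
translate([237, 365, 0]) cylinder(h = 340, r = 16);
translate([536, 365, 0]) cylinder(h = 340, r = 16);


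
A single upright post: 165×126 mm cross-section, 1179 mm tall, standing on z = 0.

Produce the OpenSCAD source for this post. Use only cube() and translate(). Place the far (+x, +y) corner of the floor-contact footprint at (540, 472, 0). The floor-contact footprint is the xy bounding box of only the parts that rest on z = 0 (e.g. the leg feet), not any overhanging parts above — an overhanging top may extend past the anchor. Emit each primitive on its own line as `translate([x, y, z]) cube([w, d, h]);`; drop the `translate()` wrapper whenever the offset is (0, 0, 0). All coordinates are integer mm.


translate([375, 346, 0]) cube([165, 126, 1179]);


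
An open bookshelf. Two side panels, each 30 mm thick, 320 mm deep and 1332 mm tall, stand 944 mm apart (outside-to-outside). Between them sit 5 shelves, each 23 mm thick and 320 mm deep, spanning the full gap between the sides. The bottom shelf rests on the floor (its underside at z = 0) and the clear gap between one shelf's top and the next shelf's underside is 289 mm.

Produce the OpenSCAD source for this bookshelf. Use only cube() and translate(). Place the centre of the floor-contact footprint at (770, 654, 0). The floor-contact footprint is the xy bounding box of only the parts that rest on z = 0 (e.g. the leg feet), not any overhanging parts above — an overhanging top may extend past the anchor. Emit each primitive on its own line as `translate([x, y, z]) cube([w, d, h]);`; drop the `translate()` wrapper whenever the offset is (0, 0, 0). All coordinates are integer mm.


translate([298, 494, 0]) cube([30, 320, 1332]);
translate([1212, 494, 0]) cube([30, 320, 1332]);
translate([328, 494, 0]) cube([884, 320, 23]);
translate([328, 494, 312]) cube([884, 320, 23]);
translate([328, 494, 624]) cube([884, 320, 23]);
translate([328, 494, 936]) cube([884, 320, 23]);
translate([328, 494, 1248]) cube([884, 320, 23]);


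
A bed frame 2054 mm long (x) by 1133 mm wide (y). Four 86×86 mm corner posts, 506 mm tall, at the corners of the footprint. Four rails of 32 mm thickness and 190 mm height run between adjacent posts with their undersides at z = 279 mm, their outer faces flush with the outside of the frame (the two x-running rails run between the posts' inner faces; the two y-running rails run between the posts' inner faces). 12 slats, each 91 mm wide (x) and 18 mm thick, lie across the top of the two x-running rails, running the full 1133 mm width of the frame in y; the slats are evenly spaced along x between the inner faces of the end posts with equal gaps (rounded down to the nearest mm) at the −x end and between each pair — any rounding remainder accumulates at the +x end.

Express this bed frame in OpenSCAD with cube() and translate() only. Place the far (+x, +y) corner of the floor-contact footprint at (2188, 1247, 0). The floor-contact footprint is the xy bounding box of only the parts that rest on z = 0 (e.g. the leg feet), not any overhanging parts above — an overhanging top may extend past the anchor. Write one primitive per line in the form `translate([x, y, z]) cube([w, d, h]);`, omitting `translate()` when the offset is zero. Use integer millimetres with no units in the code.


translate([134, 114, 0]) cube([86, 86, 506]);
translate([134, 1161, 0]) cube([86, 86, 506]);
translate([2102, 114, 0]) cube([86, 86, 506]);
translate([2102, 1161, 0]) cube([86, 86, 506]);
translate([220, 114, 279]) cube([1882, 32, 190]);
translate([220, 1215, 279]) cube([1882, 32, 190]);
translate([134, 200, 279]) cube([32, 961, 190]);
translate([2156, 200, 279]) cube([32, 961, 190]);
translate([280, 114, 469]) cube([91, 1133, 18]);
translate([431, 114, 469]) cube([91, 1133, 18]);
translate([582, 114, 469]) cube([91, 1133, 18]);
translate([733, 114, 469]) cube([91, 1133, 18]);
translate([884, 114, 469]) cube([91, 1133, 18]);
translate([1035, 114, 469]) cube([91, 1133, 18]);
translate([1186, 114, 469]) cube([91, 1133, 18]);
translate([1337, 114, 469]) cube([91, 1133, 18]);
translate([1488, 114, 469]) cube([91, 1133, 18]);
translate([1639, 114, 469]) cube([91, 1133, 18]);
translate([1790, 114, 469]) cube([91, 1133, 18]);
translate([1941, 114, 469]) cube([91, 1133, 18]);


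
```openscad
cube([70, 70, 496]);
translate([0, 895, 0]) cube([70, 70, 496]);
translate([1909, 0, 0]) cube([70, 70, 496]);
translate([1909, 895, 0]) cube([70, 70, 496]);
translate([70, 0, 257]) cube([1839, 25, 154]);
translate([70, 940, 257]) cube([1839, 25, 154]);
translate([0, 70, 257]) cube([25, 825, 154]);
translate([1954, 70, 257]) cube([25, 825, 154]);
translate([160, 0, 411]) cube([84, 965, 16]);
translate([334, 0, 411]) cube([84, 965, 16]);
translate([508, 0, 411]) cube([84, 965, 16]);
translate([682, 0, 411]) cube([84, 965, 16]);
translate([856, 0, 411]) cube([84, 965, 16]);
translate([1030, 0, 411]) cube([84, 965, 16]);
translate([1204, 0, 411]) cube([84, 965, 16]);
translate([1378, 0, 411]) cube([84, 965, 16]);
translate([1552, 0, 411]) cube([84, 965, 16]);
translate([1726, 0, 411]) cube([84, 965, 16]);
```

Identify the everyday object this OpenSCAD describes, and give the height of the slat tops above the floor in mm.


A bed frame. The slat-top height is 427 mm.

Four posts, four rails, and a row of slats — a bed frame. Slats sit on the rails at z = 257 + 154 = 411; with slat thickness 16, the top is 427 mm.


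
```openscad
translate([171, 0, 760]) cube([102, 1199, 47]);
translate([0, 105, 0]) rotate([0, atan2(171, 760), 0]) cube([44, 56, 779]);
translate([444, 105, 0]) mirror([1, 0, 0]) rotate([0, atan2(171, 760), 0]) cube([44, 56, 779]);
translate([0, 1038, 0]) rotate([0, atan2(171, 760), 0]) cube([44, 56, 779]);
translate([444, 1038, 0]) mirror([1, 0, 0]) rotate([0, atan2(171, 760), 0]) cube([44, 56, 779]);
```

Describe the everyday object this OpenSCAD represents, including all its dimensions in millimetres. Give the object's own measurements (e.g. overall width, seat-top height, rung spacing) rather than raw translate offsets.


A sawhorse. A 102×1199×47 mm beam (x, y, z) sits on two A-frame leg pairs. Each pair is two raked legs of 44×56 mm section (56 mm along y) splaying symmetrically in x. Each leg rises 760 mm vertically over 171 mm of horizontal reach and is 779 mm long along its own axis. Every leg's outer bottom edge rests on the floor and its outer top edge meets a bottom edge of the beam — the left legs (tilting toward +x) meet the beam's −x bottom edge, the right legs (their mirror images, tilting toward −x) meet its +x bottom edge — so the leg tops tuck under the beam, the beam's underside is 760 mm above the floor, and the feet are 444 mm apart outside-to-outside with the beam centred between them. The two leg pairs are set in 105 mm from either end of the beam.


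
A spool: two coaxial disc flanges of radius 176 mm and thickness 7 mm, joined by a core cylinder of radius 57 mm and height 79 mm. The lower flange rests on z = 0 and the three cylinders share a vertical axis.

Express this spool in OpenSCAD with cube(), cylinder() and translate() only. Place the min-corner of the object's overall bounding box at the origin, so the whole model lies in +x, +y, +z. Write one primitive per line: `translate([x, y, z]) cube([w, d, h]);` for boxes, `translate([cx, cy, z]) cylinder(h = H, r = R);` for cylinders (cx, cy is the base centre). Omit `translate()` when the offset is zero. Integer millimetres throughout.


translate([176, 176, 0]) cylinder(h = 7, r = 176);
translate([176, 176, 7]) cylinder(h = 79, r = 57);
translate([176, 176, 86]) cylinder(h = 7, r = 176);


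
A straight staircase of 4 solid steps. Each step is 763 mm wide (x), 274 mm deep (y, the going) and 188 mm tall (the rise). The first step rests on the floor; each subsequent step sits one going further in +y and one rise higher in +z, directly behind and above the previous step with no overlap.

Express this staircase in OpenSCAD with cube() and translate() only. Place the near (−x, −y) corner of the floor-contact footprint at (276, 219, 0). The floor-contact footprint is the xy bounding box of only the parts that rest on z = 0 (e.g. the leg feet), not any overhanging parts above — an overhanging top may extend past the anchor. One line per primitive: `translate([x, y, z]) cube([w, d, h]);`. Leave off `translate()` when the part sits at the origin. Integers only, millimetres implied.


translate([276, 219, 0]) cube([763, 274, 188]);
translate([276, 493, 188]) cube([763, 274, 188]);
translate([276, 767, 376]) cube([763, 274, 188]);
translate([276, 1041, 564]) cube([763, 274, 188]);


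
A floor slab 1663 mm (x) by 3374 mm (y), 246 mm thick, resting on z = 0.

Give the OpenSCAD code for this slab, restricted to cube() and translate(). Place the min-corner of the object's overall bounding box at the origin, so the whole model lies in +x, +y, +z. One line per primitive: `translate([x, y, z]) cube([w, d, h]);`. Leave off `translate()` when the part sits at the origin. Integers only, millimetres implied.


cube([1663, 3374, 246]);


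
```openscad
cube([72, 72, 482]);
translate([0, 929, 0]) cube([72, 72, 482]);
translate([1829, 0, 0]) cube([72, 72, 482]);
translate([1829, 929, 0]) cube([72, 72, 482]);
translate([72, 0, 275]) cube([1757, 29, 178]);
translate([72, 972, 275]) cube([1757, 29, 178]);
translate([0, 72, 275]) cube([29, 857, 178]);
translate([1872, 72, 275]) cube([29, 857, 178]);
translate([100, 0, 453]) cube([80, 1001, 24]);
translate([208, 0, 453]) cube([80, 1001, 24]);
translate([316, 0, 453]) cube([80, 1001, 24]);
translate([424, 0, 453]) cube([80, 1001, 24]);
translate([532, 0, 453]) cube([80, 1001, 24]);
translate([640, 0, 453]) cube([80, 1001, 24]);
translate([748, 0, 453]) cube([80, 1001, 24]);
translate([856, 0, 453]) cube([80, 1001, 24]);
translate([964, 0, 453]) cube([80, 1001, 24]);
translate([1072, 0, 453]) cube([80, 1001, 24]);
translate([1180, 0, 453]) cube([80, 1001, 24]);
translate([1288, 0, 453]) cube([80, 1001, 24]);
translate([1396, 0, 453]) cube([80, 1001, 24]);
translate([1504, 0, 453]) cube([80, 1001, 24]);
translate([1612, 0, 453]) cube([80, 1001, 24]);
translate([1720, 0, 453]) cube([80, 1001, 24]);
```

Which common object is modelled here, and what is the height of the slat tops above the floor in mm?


A bed frame. The slat-top height is 477 mm.

Four posts, four rails, and a row of slats — a bed frame. Slats sit on the rails at z = 275 + 178 = 453; with slat thickness 24, the top is 477 mm.


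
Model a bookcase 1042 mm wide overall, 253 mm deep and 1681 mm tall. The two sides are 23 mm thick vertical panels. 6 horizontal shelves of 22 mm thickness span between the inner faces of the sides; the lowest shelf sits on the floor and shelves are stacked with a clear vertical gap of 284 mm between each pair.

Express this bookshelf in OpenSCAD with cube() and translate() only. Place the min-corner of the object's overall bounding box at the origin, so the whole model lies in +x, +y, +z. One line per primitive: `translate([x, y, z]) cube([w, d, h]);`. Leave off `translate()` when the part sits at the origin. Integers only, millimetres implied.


cube([23, 253, 1681]);
translate([1019, 0, 0]) cube([23, 253, 1681]);
translate([23, 0, 0]) cube([996, 253, 22]);
translate([23, 0, 306]) cube([996, 253, 22]);
translate([23, 0, 612]) cube([996, 253, 22]);
translate([23, 0, 918]) cube([996, 253, 22]);
translate([23, 0, 1224]) cube([996, 253, 22]);
translate([23, 0, 1530]) cube([996, 253, 22]);


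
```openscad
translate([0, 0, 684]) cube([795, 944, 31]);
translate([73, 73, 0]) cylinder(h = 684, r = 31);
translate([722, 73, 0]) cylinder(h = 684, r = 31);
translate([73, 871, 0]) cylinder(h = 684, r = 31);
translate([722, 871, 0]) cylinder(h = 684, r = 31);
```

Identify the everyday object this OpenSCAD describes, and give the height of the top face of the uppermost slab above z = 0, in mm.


A table. The table height is 715 mm.

A 795×944×31 slab sits at z = 684 on four Ø62 mm round legs — a table. The top surface is at 684 + 31 = 715 mm.


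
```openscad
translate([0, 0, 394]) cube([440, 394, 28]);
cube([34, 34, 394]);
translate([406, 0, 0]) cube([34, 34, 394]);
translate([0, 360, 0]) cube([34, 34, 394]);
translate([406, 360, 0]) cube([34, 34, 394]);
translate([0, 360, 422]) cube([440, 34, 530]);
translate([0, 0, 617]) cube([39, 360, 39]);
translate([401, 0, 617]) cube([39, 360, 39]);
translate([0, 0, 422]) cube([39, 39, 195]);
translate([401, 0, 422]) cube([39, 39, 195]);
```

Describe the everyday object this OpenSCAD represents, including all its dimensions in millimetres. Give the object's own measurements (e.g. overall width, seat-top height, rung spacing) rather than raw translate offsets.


A chair. The seat is a 440×394×28 mm slab with its top at z = 422 mm, on four 34×34 mm corner legs (flush with the seat edges, standing on z = 0). A flat backrest 34 mm thick, 530 mm tall, spans the full seat width and rises from the seat top along its +y edge, rear face flush with the rear of the seat. Two armrests of 39×39 mm section run along each side from the seat's front edge to the front of the backrest, top faces 234 mm above the seat top and outer faces flush with the seat's x-edges; a 39×39 mm post under the front of each armrest stands on the seat at the front corner.


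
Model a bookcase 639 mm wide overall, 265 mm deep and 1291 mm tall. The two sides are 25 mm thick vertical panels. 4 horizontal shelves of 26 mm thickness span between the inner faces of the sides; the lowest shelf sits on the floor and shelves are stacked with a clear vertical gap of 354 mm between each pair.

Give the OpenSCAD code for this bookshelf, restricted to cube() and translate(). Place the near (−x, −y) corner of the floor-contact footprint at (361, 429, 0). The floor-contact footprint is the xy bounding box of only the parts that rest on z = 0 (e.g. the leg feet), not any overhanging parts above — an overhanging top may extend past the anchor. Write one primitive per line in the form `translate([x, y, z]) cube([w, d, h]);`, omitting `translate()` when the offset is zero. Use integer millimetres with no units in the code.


translate([361, 429, 0]) cube([25, 265, 1291]);
translate([975, 429, 0]) cube([25, 265, 1291]);
translate([386, 429, 0]) cube([589, 265, 26]);
translate([386, 429, 380]) cube([589, 265, 26]);
translate([386, 429, 760]) cube([589, 265, 26]);
translate([386, 429, 1140]) cube([589, 265, 26]);


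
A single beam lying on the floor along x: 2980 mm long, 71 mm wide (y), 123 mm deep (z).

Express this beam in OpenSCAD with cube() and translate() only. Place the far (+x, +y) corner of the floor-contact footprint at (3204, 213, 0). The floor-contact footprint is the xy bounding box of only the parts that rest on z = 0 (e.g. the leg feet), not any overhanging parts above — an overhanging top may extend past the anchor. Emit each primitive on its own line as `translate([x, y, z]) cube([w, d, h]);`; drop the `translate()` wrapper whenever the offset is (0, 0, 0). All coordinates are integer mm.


translate([224, 142, 0]) cube([2980, 71, 123]);


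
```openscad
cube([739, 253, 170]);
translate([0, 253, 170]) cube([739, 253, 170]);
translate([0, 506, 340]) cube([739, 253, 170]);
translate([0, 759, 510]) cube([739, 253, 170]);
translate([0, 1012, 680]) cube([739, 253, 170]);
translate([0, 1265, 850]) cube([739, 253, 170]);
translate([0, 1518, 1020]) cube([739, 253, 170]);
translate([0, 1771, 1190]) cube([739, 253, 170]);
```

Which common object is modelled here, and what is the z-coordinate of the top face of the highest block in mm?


A staircase. The total rise is 1360 mm.

8 identical blocks, each offset up and back from the previous — a staircase. Each step is 170 mm tall and there are 8 of them, so the total rise is 8 × 170 = 1360 mm.


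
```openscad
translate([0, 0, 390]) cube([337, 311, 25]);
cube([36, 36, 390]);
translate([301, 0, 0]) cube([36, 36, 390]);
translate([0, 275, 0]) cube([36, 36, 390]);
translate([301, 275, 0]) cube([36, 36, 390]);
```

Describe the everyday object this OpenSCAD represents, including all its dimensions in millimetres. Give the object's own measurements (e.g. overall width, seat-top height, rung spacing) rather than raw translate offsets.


A four-legged stool. The seat is a 337×311×25 mm slab whose top surface is at z = 415 mm; four square legs, each 36×36 mm in cross-section, run from the floor (z = 0) to the underside of the seat, each flush with a corner of the seat.


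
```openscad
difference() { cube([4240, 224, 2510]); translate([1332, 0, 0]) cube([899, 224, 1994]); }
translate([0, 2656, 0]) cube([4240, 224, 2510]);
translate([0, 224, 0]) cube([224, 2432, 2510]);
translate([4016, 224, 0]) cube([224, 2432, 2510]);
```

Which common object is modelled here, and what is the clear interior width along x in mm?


A single room. The interior width is 3792 mm.

Four walls enclosing a rectangle with a door in the front wall — a room. Outside width 4240 minus two 224 mm walls gives 3792 mm.


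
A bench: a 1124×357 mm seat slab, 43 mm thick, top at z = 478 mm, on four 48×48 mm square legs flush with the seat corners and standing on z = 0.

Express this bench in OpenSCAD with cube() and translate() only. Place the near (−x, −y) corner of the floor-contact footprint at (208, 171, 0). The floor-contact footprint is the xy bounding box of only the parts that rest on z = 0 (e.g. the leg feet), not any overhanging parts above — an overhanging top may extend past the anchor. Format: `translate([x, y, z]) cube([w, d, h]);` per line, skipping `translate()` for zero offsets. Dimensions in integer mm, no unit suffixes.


translate([208, 171, 435]) cube([1124, 357, 43]);
translate([208, 171, 0]) cube([48, 48, 435]);
translate([208, 480, 0]) cube([48, 48, 435]);
translate([1284, 171, 0]) cube([48, 48, 435]);
translate([1284, 480, 0]) cube([48, 48, 435]);


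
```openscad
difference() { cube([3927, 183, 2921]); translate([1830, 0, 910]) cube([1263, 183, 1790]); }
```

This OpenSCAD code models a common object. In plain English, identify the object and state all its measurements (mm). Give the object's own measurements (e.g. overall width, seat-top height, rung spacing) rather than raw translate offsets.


A wall 3927 mm long (x), 183 mm thick (y), 2921 mm tall, with a rectangular window opening cut through it. The opening is 1263 mm wide and 1790 mm tall; its sill is at z = 910 mm and its near (−x) edge is 1830 mm from the wall's −x end. The opening passes through the full wall thickness.


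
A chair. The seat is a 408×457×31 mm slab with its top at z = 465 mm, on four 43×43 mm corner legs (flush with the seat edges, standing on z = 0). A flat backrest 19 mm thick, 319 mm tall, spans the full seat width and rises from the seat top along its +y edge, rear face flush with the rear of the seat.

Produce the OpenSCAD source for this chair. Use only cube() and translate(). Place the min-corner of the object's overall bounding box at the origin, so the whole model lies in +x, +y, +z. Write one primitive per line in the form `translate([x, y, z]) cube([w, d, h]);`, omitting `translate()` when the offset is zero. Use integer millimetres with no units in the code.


translate([0, 0, 434]) cube([408, 457, 31]);
cube([43, 43, 434]);
translate([365, 0, 0]) cube([43, 43, 434]);
translate([0, 414, 0]) cube([43, 43, 434]);
translate([365, 414, 0]) cube([43, 43, 434]);
translate([0, 438, 465]) cube([408, 19, 319]);


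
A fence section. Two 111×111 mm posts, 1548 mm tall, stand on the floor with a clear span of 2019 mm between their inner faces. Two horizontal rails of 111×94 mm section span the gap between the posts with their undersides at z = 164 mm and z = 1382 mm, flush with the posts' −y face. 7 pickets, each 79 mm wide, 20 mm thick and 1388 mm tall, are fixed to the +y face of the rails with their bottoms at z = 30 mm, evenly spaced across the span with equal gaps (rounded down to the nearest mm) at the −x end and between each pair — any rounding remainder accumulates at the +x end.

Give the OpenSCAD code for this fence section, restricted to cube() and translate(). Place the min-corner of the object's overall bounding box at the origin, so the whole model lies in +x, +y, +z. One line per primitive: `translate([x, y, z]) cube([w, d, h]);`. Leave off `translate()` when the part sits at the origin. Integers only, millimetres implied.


cube([111, 111, 1548]);
translate([2130, 0, 0]) cube([111, 111, 1548]);
translate([111, 0, 164]) cube([2019, 111, 94]);
translate([111, 0, 1382]) cube([2019, 111, 94]);
translate([294, 111, 30]) cube([79, 20, 1388]);
translate([556, 111, 30]) cube([79, 20, 1388]);
translate([818, 111, 30]) cube([79, 20, 1388]);
translate([1080, 111, 30]) cube([79, 20, 1388]);
translate([1342, 111, 30]) cube([79, 20, 1388]);
translate([1604, 111, 30]) cube([79, 20, 1388]);
translate([1866, 111, 30]) cube([79, 20, 1388]);


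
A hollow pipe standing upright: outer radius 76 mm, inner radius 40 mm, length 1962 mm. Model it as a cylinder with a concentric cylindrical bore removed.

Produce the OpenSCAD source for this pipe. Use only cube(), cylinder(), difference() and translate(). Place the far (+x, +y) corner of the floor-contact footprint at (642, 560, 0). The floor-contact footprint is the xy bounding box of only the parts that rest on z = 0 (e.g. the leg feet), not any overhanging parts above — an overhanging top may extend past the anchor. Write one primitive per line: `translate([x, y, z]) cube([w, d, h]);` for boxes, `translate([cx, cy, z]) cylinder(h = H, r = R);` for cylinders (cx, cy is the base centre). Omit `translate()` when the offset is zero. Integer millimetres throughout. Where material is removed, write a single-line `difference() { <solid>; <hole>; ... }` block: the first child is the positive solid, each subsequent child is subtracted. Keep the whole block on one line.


difference() { translate([566, 484, 0]) cylinder(h = 1962, r = 76); translate([566, 484, 0]) cylinder(h = 1962, r = 40); }
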